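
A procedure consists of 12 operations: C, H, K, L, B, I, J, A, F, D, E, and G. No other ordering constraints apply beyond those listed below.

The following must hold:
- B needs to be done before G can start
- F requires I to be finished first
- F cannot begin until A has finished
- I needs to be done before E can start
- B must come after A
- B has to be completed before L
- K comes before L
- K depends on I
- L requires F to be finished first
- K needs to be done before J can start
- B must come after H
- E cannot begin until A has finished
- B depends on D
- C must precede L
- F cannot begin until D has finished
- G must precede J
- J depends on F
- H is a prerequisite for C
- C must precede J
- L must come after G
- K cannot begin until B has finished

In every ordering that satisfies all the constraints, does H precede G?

There is a constraint chain H → B → G.
That forces H before G in every valid schedule.

Yes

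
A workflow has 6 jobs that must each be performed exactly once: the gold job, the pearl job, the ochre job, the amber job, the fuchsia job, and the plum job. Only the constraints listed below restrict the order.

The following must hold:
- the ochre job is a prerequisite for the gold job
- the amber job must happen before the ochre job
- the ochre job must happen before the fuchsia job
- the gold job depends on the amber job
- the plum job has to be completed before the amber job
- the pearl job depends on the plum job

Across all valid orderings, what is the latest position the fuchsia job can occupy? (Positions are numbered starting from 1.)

The fuchsia job has no required successors, so nothing stops it from going last (position 6).

6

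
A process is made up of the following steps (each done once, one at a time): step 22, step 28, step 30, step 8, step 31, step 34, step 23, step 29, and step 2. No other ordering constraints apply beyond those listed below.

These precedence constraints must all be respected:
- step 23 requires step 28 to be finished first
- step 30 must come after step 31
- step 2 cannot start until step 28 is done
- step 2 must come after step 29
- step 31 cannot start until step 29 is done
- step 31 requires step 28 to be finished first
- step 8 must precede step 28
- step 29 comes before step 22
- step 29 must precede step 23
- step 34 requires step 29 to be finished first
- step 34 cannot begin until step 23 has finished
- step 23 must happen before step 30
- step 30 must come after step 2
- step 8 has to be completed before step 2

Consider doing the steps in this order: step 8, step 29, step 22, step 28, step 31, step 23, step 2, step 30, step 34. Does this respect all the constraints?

Yes

Checking each listed constraint against this order: for instance, step 29 is in position 2 and step 34 in position 9, so that constraint holds — and the remaining constraints check out the same way.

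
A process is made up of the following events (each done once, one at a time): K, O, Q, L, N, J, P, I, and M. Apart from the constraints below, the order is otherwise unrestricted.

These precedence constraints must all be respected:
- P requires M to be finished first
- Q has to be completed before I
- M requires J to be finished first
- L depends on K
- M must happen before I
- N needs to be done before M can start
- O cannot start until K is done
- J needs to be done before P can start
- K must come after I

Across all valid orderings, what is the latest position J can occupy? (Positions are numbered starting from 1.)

3

The events that are forced after J, directly or by a chain of constraints, are K, O, L, P, I, M. That's 6 events.
With 6 mandatory successors out of 9 events total, the latest slot for J is 9−6 = 3, and it's reachable by doing all non-successors before J.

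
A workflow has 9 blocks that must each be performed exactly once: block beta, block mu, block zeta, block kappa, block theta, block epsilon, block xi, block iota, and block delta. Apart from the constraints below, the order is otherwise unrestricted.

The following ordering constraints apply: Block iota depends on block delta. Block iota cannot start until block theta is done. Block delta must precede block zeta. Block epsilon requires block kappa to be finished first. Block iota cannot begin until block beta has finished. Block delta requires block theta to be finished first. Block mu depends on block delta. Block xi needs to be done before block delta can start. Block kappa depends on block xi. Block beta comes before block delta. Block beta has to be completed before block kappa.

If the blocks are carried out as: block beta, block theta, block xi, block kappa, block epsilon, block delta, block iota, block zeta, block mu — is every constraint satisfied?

Going through the constraints one by one, each required predecessor appears earlier in the sequence than its dependent — e.g. block beta (position 1) is before block iota (position 7), as required.

Yes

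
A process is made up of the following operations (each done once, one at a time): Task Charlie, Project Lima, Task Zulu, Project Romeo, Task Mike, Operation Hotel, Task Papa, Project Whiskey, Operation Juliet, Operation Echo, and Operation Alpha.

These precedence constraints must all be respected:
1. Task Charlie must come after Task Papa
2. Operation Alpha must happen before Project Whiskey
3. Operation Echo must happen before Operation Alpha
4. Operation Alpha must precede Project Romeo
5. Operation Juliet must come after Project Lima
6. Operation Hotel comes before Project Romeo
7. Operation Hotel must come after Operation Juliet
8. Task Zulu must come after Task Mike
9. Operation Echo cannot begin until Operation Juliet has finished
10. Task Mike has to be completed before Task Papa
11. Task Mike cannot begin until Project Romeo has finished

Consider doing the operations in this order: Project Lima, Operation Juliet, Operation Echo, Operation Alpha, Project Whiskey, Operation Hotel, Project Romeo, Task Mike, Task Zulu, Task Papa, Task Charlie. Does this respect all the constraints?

Going through the constraints one by one, each required predecessor appears earlier in the sequence than its dependent — e.g. Operation Juliet (position 2) is before Operation Hotel (position 6), as required.

Yes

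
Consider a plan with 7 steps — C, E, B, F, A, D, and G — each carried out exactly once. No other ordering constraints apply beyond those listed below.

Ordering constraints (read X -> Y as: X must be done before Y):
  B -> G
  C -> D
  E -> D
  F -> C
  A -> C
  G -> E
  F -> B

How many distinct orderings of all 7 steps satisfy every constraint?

The steps with no prerequisites are F, A; any of them can be placed first.
Counting all ways to extend the partial order to a total order gives 14.

14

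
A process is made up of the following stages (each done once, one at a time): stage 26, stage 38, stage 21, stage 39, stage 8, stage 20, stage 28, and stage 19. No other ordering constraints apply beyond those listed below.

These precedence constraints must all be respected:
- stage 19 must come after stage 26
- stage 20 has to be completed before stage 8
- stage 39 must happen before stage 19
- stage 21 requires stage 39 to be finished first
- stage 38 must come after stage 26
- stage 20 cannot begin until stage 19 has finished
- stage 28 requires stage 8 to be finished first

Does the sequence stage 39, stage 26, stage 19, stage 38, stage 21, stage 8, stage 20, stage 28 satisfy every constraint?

The sequence places stage 8 ahead of stage 20.
But one of the constraints requires stage 20 before stage 8, so this ordering violates it.

No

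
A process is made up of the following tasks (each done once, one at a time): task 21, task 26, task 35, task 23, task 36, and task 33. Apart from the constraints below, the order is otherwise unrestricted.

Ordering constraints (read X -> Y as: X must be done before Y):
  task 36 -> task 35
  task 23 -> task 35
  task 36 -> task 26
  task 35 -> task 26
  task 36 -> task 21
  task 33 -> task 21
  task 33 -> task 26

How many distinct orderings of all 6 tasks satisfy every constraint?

24

The tasks with no prerequisites are task 23, task 36, task 33; any of them can be placed first.
Counting all ways to extend the partial order to a total order gives 24.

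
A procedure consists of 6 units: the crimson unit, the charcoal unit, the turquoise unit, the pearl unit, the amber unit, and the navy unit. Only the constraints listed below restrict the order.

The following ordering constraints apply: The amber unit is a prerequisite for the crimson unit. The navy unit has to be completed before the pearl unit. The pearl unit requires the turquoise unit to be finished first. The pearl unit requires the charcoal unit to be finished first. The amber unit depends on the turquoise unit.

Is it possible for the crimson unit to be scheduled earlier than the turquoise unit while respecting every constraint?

The constraints give a chain the turquoise unit → the amber unit → the crimson unit, which forces the turquoise unit before the crimson unit.
Hence the crimson unit can never be scheduled before the turquoise unit.

No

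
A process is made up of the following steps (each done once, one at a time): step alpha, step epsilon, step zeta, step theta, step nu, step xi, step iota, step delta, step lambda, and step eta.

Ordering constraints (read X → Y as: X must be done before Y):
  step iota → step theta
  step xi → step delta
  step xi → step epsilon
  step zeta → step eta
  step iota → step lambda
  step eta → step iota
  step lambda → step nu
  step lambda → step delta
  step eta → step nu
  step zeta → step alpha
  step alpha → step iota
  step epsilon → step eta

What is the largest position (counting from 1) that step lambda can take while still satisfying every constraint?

Every step that must follow step lambda has to come after it. Tracing all chains starting from step lambda, those steps are: step nu, step delta — 2 in total.
With 2 mandatory successors out of 10 steps total, the latest slot for step lambda is 10−2 = 8, and it's reachable by doing all non-successors before step lambda.

8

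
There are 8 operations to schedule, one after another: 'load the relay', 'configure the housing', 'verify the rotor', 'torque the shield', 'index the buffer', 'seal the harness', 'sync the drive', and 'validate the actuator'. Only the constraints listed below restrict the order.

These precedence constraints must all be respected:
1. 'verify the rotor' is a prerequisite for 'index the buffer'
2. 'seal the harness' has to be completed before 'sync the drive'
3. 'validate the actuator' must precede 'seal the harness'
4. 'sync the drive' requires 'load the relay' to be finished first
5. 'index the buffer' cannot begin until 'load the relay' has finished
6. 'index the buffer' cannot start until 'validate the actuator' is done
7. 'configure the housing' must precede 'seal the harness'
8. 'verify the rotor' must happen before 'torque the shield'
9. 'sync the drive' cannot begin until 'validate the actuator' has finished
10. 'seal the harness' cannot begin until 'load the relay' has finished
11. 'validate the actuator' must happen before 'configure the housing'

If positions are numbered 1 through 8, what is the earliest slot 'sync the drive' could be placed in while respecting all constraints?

5

Working backwards through the constraints from 'sync the drive', its full set of required predecessors is 'load the relay', 'configure the housing', 'seal the harness', 'validate the actuator' — 4 of them.
So at minimum 4 operations come before 'sync the drive', putting 'sync the drive' no earlier than position 5. That position is achievable by scheduling exactly those predecessors first.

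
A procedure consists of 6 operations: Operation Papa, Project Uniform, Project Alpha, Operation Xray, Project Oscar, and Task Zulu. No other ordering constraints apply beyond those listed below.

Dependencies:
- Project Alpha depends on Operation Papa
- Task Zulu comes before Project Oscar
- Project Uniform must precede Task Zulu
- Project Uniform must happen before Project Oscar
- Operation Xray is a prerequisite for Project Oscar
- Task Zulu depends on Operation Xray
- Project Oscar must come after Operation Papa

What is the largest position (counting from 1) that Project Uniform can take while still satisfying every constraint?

Every operation that must follow Project Uniform has to come after it. Tracing all chains starting from Project Uniform, those operations are: Project Oscar, Task Zulu — 2 in total.
With 2 mandatory successors out of 6 operations total, the latest slot for Project Uniform is 6−2 = 4, and it's reachable by doing all non-successors before Project Uniform.

4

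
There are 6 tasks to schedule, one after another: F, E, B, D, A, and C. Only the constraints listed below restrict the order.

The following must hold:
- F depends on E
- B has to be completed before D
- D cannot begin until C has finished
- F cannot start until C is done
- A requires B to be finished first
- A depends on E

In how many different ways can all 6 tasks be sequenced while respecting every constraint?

48

The tasks with no prerequisites are E, B, C; any of them can be placed first.
Enumerating by repeatedly choosing an available task (one whose prerequisites are all placed) gives 48 distinct complete orderings.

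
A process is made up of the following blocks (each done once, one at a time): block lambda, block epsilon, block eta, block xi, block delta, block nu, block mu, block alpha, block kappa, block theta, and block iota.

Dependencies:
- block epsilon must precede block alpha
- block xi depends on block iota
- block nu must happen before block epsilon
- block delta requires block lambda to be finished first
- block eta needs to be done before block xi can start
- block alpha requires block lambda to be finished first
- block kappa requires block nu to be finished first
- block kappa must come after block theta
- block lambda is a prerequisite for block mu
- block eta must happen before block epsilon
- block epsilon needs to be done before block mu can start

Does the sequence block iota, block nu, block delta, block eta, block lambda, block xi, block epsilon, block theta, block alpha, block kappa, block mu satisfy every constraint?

No

The sequence places block delta ahead of block lambda.
Since block lambda is required before block delta, the ordering is invalid.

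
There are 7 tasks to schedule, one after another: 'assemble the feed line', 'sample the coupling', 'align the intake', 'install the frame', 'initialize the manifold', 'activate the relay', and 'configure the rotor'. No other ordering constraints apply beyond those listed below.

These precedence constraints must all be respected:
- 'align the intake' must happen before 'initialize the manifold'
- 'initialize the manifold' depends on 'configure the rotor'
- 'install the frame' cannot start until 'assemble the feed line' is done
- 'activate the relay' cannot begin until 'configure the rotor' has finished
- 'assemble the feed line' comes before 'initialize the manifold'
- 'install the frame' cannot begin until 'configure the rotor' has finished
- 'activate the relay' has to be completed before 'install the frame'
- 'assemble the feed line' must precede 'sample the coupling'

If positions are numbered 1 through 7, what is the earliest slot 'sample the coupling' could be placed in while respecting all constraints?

Working backwards through the constraints from 'sample the coupling', its only required predecessor is 'assemble the feed line'.
With 1 mandatory predecessor, the earliest 'sample the coupling' can sit is position 1+1 = 2, and placing just that one first achieves it.

2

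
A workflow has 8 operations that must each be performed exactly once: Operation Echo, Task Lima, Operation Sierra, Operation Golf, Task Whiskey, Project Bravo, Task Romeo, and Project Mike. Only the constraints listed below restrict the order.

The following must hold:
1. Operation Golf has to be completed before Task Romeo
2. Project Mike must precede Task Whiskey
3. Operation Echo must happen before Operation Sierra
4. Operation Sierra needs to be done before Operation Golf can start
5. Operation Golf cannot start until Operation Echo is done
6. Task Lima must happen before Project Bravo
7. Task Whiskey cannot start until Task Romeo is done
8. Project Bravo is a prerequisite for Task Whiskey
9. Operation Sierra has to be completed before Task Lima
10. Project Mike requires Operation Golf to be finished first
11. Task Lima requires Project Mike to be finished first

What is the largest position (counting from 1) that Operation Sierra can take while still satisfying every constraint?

2

Every operation that must follow Operation Sierra has to come after it. Tracing all chains starting from Operation Sierra, those operations are: Task Lima, Operation Golf, Task Whiskey, Project Bravo, Task Romeo, Project Mike — 6 in total.
With 6 mandatory successors out of 8 operations total, the latest slot for Operation Sierra is 8−6 = 2, and it's reachable by doing all non-successors before Operation Sierra.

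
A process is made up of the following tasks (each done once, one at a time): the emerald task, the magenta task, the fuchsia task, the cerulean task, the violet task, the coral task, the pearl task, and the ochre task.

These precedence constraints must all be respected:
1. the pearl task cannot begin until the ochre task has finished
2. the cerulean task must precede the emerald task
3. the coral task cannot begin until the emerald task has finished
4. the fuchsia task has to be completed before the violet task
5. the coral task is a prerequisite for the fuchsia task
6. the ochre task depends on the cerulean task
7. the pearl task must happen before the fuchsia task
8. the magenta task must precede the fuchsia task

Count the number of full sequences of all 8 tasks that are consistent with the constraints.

The tasks with no prerequisites are the magenta task, the cerulean task; any of them can be placed first.
Enumerating by repeatedly choosing an available task (one whose prerequisites are all placed) gives 36 distinct complete orderings.

36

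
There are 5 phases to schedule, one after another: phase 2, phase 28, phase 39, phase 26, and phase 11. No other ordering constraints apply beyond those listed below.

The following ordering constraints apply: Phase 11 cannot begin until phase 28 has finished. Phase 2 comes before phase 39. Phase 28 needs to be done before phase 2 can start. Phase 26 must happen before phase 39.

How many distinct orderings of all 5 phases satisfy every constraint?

11

The phases with no prerequisites are phase 28, phase 26; any of them can be placed first.
Systematically extending each partial ordering one phase at a time and counting, there are 11 complete orderings.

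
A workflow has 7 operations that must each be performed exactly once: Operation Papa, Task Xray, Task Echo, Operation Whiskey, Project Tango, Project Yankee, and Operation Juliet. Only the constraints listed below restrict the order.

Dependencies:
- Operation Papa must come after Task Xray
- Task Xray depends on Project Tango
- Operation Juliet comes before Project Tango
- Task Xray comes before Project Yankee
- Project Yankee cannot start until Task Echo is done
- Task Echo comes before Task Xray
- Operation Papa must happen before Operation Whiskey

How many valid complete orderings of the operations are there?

The operations with no prerequisites are Task Echo, Operation Juliet; any of them can be placed first.
Counting all ways to extend the partial order to a total order gives 9.

9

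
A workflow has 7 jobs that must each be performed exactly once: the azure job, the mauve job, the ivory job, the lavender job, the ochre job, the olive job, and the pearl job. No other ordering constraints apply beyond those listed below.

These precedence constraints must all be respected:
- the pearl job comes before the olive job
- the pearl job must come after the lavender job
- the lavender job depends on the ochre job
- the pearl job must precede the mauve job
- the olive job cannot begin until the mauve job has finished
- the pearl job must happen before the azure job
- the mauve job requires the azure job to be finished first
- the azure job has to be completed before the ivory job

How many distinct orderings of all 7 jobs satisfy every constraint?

3

Only the ochre job has no prerequisites, so it must go first.
Counting all ways to extend the partial order to a total order gives 3.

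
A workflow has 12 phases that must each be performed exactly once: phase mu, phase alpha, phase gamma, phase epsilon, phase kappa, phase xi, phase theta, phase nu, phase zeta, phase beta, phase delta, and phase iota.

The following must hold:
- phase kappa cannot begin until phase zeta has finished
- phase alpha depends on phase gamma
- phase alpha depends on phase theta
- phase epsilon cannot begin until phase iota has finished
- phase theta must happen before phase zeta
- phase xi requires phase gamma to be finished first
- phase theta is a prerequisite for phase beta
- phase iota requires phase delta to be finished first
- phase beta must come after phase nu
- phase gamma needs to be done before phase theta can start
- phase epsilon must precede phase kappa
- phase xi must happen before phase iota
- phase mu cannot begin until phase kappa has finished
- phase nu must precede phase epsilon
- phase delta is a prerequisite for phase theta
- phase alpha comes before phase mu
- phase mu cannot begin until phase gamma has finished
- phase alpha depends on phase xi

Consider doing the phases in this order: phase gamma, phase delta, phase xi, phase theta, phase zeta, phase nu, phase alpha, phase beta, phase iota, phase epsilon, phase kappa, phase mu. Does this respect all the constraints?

Yes

Going through the constraints one by one, each required predecessor appears earlier in the sequence than its dependent — e.g. phase gamma (position 1) is before phase mu (position 12), as required.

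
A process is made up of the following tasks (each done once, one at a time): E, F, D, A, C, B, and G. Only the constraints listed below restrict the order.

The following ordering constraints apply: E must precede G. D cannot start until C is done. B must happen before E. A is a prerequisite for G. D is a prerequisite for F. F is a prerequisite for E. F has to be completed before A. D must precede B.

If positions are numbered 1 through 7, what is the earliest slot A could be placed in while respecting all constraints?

Working backwards through the constraints from A, its full set of required predecessors is F, D, C — 3 of them.
So at minimum 3 tasks come before A, putting A no earlier than position 4. That position is achievable by scheduling exactly those predecessors first.

4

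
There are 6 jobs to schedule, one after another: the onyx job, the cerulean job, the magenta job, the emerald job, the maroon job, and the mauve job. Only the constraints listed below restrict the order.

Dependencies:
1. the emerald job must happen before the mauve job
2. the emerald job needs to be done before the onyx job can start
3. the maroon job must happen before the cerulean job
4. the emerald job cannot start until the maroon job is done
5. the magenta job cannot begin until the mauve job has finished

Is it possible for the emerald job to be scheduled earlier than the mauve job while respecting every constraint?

Yes

The emerald job is actually forced before the mauve job by the constraints, so certainly some valid ordering has the emerald job first.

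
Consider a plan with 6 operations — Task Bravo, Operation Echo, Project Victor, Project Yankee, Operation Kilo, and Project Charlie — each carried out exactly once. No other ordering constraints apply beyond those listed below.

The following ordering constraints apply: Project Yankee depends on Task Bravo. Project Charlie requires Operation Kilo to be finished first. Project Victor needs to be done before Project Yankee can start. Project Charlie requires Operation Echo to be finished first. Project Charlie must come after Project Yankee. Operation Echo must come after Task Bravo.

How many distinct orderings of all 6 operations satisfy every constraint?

The operations with no prerequisites are Task Bravo, Project Victor, Operation Kilo; any of them can be placed first.
Counting all ways to extend the partial order to a total order gives 25.

25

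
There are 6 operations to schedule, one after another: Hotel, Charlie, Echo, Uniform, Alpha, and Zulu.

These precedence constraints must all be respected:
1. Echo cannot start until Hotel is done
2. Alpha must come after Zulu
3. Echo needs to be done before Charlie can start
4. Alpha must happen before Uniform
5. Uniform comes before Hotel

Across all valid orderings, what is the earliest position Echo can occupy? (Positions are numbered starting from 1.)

The operations that are forced before Echo, directly or transitively, are Hotel, Uniform, Alpha, Zulu. That's 4 operations.
So at minimum 4 operations come before Echo, putting Echo no earlier than position 5. That position is achievable by scheduling exactly those predecessors first.

5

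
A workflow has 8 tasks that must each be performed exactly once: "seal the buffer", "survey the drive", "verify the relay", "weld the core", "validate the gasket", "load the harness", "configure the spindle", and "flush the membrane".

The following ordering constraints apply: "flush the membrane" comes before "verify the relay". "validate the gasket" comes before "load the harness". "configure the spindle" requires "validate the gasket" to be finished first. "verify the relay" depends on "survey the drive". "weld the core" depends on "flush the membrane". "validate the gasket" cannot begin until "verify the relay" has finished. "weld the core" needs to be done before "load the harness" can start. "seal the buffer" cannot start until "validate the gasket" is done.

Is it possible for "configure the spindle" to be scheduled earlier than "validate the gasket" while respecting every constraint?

No

The constraints give a chain "validate the gasket" → "configure the spindle", which forces "validate the gasket" before "configure the spindle".
Hence "configure the spindle" can never be scheduled before "validate the gasket".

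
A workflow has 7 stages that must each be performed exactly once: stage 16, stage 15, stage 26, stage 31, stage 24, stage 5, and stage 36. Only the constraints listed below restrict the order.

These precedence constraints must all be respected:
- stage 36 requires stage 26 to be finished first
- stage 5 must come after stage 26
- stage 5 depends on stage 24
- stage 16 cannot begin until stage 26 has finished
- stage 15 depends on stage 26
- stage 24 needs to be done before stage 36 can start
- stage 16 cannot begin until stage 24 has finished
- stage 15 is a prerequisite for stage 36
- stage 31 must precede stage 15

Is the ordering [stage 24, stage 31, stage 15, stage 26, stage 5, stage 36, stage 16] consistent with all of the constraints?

The sequence places stage 15 ahead of stage 26.
But one of the constraints requires stage 26 before stage 15, so this ordering violates it.

No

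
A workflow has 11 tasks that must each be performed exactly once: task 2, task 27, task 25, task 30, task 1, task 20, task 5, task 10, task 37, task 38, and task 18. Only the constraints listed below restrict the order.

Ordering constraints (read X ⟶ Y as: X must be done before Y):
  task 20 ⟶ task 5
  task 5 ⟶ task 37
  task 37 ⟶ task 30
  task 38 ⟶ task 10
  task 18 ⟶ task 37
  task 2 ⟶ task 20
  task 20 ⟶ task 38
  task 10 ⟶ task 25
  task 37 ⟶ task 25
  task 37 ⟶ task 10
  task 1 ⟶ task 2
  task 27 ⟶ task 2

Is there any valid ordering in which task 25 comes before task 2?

The constraints give a chain task 2 → task 20 → task 38 → task 10 → task 25, which forces task 2 before task 25.
Hence task 25 can never be scheduled before task 2.

No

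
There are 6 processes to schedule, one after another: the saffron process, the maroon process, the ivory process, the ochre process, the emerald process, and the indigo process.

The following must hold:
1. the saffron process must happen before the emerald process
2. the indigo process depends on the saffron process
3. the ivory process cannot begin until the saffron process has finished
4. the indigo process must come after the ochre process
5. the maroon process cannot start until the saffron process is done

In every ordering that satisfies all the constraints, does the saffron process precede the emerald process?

Yes

Tracing the constraints gives a chain: the saffron process → the emerald process.
Hence the saffron process necessarily comes before the emerald process.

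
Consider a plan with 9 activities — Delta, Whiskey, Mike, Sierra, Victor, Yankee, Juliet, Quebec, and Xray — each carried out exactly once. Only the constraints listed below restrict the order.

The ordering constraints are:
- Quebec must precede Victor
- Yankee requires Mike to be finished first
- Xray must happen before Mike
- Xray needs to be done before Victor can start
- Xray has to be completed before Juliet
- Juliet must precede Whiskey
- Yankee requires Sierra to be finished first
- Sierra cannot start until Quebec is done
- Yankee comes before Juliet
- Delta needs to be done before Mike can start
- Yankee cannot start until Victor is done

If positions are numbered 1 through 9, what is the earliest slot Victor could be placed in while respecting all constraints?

3

Every activity that must precede Victor has to come before it. Tracing all chains that end at Victor, those activities are: Quebec, Xray — 2 in total.
So at minimum 2 activities come before Victor, putting Victor no earlier than position 3. That position is achievable by scheduling exactly those predecessors first.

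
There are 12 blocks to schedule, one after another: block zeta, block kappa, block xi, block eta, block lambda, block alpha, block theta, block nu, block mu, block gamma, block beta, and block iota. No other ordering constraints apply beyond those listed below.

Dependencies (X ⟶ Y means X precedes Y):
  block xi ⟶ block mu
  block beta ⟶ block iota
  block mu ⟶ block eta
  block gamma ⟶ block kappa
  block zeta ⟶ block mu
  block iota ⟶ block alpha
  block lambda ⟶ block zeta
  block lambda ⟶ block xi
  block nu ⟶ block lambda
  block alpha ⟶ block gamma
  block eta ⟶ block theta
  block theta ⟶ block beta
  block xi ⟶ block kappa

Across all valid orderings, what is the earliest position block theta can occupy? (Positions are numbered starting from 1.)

Every block that must precede block theta has to come before it. Tracing all chains that end at block theta, those blocks are: block zeta, block xi, block eta, block lambda, block nu, block mu — 6 in total.
With 6 mandatory predecessors, the earliest block theta can sit is position 6+1 = 7, and placing just those 6 first achieves it.

7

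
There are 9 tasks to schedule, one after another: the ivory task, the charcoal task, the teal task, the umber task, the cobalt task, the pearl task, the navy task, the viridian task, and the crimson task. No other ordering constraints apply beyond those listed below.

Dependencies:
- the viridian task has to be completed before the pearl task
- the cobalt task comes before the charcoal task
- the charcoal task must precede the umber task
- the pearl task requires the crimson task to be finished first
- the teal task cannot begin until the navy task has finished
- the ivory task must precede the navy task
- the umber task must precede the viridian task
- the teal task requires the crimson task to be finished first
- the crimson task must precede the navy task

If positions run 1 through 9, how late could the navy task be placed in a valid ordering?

8

The only task forced after the navy task (directly or by a chain) is the teal task.
So at least 1 task follows the navy task, putting the navy task no later than position 8. That position is achievable by scheduling everything else first.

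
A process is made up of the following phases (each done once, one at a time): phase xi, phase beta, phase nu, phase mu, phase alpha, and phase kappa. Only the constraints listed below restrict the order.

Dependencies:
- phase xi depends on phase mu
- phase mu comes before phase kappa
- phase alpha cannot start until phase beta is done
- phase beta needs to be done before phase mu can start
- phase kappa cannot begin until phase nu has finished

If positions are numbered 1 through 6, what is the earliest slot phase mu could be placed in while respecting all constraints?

The only phase forced before phase mu (directly or transitively) is phase beta.
So at minimum 1 phase comes before phase mu, putting phase mu no earlier than position 2. That position is achievable by scheduling exactly that predecessor first.

2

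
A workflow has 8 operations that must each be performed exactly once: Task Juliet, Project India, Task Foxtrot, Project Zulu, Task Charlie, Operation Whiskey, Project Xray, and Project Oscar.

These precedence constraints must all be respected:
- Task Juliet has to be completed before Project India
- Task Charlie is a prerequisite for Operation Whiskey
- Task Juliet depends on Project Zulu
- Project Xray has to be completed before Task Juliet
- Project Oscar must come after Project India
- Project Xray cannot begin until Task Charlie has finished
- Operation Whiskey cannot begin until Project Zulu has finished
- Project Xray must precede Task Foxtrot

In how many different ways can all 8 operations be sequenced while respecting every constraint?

72

The operations with no prerequisites are Project Zulu, Task Charlie; any of them can be placed first.
Systematically extending each partial ordering one operation at a time and counting, there are 72 complete orderings.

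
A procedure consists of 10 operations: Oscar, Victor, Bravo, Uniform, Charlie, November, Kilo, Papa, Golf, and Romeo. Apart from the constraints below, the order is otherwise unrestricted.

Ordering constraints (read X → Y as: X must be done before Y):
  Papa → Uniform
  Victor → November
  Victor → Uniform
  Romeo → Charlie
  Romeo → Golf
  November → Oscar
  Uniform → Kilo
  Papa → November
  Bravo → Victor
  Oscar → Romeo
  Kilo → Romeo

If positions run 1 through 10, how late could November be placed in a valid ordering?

6

Every operation that must follow November has to come after it. Tracing all chains starting from November, those operations are: Oscar, Charlie, Golf, Romeo — 4 in total.
With 4 mandatory successors out of 10 operations total, the latest slot for November is 10−4 = 6, and it's reachable by doing all non-successors before November.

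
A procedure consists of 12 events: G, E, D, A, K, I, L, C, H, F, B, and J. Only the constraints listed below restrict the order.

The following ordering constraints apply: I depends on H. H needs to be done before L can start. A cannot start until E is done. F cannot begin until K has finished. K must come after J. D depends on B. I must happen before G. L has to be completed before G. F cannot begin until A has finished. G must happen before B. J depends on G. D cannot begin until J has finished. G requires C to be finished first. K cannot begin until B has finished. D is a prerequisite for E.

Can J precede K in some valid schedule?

Every valid ordering already has J before K (the constraints require it), so in particular at least one does.

Yes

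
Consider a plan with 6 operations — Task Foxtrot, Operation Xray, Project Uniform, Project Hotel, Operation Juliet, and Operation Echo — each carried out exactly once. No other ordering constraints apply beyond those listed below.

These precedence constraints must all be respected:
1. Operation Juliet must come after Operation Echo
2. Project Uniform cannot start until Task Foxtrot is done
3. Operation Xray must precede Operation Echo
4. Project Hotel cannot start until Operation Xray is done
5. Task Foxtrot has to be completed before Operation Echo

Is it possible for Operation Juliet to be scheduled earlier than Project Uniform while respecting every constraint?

Yes

No chain of constraints runs from Project Uniform to Operation Juliet, so Project Uniform is not required to come first.
So a valid ordering placing Operation Juliet earlier than Project Uniform exists.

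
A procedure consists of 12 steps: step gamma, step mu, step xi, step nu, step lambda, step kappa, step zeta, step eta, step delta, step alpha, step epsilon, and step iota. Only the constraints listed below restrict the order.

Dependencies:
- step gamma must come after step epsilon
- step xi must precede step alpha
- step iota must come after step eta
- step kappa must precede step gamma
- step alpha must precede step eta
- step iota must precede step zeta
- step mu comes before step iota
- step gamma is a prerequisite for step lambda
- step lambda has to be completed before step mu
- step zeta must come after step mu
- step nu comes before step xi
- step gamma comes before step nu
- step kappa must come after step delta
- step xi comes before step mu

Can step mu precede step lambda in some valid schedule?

No

Following step lambda → step mu, step lambda must precede step mu in every valid ordering.
Hence step mu can never be scheduled before step lambda.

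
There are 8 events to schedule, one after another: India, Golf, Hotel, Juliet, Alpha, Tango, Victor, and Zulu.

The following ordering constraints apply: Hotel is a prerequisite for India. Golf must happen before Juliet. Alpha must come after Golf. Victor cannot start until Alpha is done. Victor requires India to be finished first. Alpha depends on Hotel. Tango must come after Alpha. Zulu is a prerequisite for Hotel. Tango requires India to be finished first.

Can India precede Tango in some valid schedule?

Yes

Every valid ordering already has India before Tango (the constraints require it), so in particular at least one does.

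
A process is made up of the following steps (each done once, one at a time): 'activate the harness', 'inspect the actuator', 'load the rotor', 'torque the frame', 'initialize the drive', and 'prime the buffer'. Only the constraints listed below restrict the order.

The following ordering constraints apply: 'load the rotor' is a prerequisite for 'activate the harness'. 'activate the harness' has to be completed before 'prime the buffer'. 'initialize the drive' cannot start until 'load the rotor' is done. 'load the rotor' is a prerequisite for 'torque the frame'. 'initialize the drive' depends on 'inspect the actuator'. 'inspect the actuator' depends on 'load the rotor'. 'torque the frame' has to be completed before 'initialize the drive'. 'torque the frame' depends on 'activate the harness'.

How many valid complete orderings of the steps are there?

Only 'load the rotor' has no prerequisites, so it must go first.
Systematically extending each partial ordering one step at a time and counting, there are 11 complete orderings.

11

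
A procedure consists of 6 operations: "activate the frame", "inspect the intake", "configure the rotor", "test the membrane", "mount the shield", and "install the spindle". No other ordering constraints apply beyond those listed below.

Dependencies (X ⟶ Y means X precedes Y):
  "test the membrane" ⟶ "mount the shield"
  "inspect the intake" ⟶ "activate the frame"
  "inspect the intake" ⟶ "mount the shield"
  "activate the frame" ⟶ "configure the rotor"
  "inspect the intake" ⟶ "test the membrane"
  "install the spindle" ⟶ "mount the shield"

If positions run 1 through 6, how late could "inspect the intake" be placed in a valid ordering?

Following every chain forward from "inspect the intake", the operations that must come later are "activate the frame", "configure the rotor", "test the membrane", "mount the shield" — 4 of them.
With 4 mandatory successors out of 6 operations total, the latest slot for "inspect the intake" is 6−4 = 2, and it's reachable by doing all non-successors before "inspect the intake".

2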